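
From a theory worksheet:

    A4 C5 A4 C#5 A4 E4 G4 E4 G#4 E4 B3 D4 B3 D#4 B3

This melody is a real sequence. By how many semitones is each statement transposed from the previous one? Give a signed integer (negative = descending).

-5

Unit = 5 notes; the statements start on A4, E4, B3, moving down a 4th each time.
A4→E4 is 64 − 69 = -5 semitones.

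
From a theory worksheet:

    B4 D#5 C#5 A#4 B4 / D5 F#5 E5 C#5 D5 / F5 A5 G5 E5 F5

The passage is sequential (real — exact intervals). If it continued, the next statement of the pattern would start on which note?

Unit = 5 notes; the statements start on B4, D5, F5, moving up a 3rd each time.
The next head, up a 3rd from F5, is Ab5.

Ab5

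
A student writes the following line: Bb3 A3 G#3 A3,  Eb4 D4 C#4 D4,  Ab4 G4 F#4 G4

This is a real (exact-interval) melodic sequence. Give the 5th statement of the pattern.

Gb5 F5 E5 F5

Unit = 4 notes; the statements start on Bb3, Eb4, Ab4, moving up a 4th each time.
Carrying on: Db5 → Gb5.
So cell 5 is Gb5 F5 E5 F5.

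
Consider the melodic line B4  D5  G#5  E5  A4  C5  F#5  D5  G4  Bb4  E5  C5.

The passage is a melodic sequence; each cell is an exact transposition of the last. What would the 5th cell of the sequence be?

With a 4-note motive the entries are B4, A4, G4, each down a 2nd from the previous.
Continuing the starts: F4 → Eb4.
So cell 5 is Eb4 Gb4 C5 Ab4.

Eb4 Gb4 C5 Ab4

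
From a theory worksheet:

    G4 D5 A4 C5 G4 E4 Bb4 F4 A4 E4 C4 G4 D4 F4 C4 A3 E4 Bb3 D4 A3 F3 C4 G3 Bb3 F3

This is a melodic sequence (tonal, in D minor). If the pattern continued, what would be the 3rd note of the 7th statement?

C3

The unit is 5 notes. Position-3 pitches of the 5 shown cells: A4, F4, D4, Bb3, G3.
Carrying that down a 3rd forward: E3 → C3.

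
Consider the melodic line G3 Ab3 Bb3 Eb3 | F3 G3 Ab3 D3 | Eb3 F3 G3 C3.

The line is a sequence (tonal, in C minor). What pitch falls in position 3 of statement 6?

The unit is 4 notes. Position-3 pitches of the 3 shown cells: Bb3, Ab3, G3.
Each moves down a 2nd. Continuing: F3 → Eb3 → D3.

D3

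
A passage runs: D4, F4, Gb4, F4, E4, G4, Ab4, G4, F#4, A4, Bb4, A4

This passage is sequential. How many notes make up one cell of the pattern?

4

There are 12 notes; a 4-note unit gives 3 cells:
D4 F4 Gb4 F4 | E4 G4 Ab4 G4 | F#4 A4 Bb4 A4
Every group is a transposition up a 2nd of the one before; no shorter unit works.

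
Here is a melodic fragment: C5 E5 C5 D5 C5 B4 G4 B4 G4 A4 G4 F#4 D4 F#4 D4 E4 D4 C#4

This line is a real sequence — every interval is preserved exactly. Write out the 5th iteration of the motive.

E3 G#3 E3 F#3 E3 D#3

Unit = 6 notes; the statements start on C5, G4, D4, moving down a 4th each time.
Continuing the starts: A3 → E3.
From E3 the exact shape gives E3 G#3 E3 F#3 E3 D#3.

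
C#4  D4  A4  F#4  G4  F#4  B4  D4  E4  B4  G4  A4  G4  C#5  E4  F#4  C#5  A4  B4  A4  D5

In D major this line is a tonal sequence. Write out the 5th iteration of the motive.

G4 A4 E5 C#5 D5 C#5 F#5

With a 7-note motive the entries are C#4, D4, E4, each up a 2nd from the previous.
Continuing the starts: F#4 → G4.
Statement 5 starts on G4 and keeps the same diatonic contour: G4 A4 E5 C#5 D5 C#5 F#5.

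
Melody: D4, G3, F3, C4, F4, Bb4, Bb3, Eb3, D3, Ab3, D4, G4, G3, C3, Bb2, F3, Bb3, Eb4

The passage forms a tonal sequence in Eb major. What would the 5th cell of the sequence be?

With a 6-note motive the entries are D4, Bb3, G3, each down a 3rd from the previous.
Extending down a 3rd: Eb3 → C3.
Statement 5 starts on C3 and keeps the same diatonic contour: C3 F2 Eb2 Bb2 Eb3 Ab3.

C3 F2 Eb2 Bb2 Eb3 Ab3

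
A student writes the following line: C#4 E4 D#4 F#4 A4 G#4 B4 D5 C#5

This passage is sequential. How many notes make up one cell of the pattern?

There are 9 notes; a 3-note unit gives 3 cells:
C#4 E4 D#4 | F#4 A4 G#4 | B4 D5 C#5
Each cell is the previous one up a 4th — so the unit is 3 notes.

3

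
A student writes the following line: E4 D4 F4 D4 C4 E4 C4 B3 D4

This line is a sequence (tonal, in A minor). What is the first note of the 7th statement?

Unit = 3 notes; the statements start on E4, D4, C4, moving down a 2nd each time.
Extending the heads down a 2nd: B3 → A3 → G3 → F3.

F3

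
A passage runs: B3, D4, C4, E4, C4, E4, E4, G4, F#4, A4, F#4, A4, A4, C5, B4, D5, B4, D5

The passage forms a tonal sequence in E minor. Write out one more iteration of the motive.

D5 F#5 E5 G5 E5 G5

With a 6-note motive the entries are B3, E4, A4, each up a 4th from the previous.
Statement 4 starts on D5 and keeps the same diatonic contour: D5 F#5 E5 G5 E5 G5.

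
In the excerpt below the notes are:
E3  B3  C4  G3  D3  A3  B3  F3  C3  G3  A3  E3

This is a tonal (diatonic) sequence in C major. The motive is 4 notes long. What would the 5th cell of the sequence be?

A2 E3 F3 C3

The 4-note cells begin on E3, D3, C3 — each down a 2nd from the last.
Extending down a 2nd: B2 → A2.
Statement 5 starts on A2 and keeps the same diatonic contour: A2 E3 F3 C3.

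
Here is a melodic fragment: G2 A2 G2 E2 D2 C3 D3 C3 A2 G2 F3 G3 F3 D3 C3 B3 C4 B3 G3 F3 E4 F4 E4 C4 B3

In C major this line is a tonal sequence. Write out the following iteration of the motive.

Taking 5-note groups, the heads are G2, C3, F3, B3, E4: the pattern moves up a 4th.
From A4 the diatonic shape gives A4 B4 A4 F4 E4.

A4 B4 A4 F4 E4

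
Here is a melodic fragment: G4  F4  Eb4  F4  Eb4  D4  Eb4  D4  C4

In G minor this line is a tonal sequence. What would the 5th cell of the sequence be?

Unit = 3 notes; the statements start on G4, F4, Eb4, moving down a 2nd each time.
Carrying on: D4 → C4.
So cell 5 is C4 Bb3 A3.

C4 Bb3 A3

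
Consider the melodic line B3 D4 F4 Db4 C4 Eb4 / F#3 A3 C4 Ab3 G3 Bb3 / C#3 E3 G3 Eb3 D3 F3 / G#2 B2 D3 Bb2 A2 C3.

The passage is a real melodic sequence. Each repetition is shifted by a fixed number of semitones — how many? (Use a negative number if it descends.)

With a 6-note motive the entries are B3, F#3, C#3, G#2, each down a 4th from the previous.
Counting half-steps from B3 to F#3: -5.

-5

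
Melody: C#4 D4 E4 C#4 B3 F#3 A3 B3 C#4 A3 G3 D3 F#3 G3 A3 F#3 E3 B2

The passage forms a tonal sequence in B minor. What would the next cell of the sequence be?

D3 E3 F#3 D3 C#3 G2

Unit = 6 notes; the statements start on C#4, A3, F#3, moving down a 3rd each time.
From D3 the diatonic shape gives D3 E3 F#3 D3 C#3 G2.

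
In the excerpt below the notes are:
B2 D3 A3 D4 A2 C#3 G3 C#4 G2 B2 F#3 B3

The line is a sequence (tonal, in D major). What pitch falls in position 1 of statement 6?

With 4-note cells, note 1 of each statement runs B2, A2, G2.
Each moves down a 2nd. Continuing: F#2 → E2 → D2.

D2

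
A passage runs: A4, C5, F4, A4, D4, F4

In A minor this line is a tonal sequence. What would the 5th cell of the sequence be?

Unit = 2 notes; the statements start on A4, F4, D4, moving down a 3rd each time.
Extending down a 3rd: B3 → G3.
So cell 5 is G3 B3.

G3 B3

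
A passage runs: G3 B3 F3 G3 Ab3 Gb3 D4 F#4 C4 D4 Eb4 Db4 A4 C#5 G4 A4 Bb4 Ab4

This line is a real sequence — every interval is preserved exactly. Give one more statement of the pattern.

With a 6-note motive the entries are G3, D4, A4, each up a 5th from the previous.
So cell 4 is E5 G#5 D5 E5 F5 Eb5.

E5 G#5 D5 E5 F5 Eb5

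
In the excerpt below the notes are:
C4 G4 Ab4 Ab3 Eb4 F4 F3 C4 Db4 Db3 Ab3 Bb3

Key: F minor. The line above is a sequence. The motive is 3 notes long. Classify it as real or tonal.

tonal

Every note is diatonic to F minor.
Cell 1 has +1 semitones from note 2 to 3, but cell 2 has +2 — the interval quality changes while the contour stays the same, which is the hallmark of a tonal sequence.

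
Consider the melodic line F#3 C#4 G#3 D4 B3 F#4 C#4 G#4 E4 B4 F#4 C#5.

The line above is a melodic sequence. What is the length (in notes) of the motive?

4

There are 12 notes; a 4-note unit gives 3 cells:
F#3 C#4 G#3 D4 | B3 F#4 C#4 G#4 | E4 B4 F#4 C#5
Every group is a transposition up a 4th of the one before; no shorter unit works.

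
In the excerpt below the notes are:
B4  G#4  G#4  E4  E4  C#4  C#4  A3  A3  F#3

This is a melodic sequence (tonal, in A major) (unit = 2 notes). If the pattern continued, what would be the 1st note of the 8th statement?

The unit is 2 notes. Position-1 pitches of the 5 shown cells: B4, G#4, E4, C#4, A3.
Extending down a 3rd: F#3 → D3 → B2.

B2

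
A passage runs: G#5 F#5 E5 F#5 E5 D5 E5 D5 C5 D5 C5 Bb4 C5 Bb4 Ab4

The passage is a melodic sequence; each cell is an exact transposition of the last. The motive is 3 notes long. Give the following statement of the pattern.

With a 3-note motive the entries are G#5, F#5, E5, D5, C5, each down a 2nd from the previous.
From Bb4 the exact shape gives Bb4 Ab4 Gb4.

Bb4 Ab4 Gb4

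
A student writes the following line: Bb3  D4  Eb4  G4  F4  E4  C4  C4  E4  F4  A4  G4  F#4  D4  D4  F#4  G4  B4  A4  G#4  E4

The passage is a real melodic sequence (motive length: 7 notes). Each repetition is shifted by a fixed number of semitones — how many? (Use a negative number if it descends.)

2

The 7-note cells begin on Bb3, C4, D4 — each up a 2nd from the last.
Bb3 to C4 spans +2 semitones.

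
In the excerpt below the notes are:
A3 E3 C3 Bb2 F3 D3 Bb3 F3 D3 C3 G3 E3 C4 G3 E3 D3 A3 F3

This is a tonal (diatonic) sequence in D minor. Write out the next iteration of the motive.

Unit = 6 notes; the statements start on A3, Bb3, C4, moving up a 2nd each time.
Statement 4 starts on D4 and keeps the same diatonic contour: D4 A3 F3 E3 Bb3 G3.

D4 A3 F3 E3 Bb3 G3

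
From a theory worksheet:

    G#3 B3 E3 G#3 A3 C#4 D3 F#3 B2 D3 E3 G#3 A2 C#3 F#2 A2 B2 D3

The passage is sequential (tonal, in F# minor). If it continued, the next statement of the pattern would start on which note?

The 6-note cells begin on G#3, D3, A2 — each down a 4th from the last.
One more step down a 4th gives E2.

E2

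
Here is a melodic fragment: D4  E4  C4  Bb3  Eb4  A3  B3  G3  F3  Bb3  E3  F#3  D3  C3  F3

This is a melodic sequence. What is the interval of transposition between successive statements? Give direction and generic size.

down a 4th

With a 5-note motive the entries are D4, A3, E3, each down a 4th from the previous.
D4 to A3 is down a 4th.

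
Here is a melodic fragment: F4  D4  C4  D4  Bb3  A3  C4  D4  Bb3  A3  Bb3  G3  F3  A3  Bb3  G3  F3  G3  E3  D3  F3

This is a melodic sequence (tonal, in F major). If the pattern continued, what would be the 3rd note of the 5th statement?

Bb2

With 7-note cells, note 3 of each statement runs C4, A3, F3.
Each moves down a 3rd. Continuing: D3 → Bb2.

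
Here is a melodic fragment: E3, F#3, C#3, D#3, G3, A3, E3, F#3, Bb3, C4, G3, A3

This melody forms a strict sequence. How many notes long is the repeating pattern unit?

4

There are 12 notes; a 4-note unit gives 3 cells:
E3 F#3 C#3 D#3 | G3 A3 E3 F#3 | Bb3 C4 G3 A3
Each cell is the previous one up a 3rd — so the unit is 4 notes.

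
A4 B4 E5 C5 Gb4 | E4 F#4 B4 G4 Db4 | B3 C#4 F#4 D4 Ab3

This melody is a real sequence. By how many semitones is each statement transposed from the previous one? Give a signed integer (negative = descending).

-5

With a 5-note motive the entries are A4, E4, B3, each down a 4th from the previous.
Counting half-steps from A4 to E4: -5.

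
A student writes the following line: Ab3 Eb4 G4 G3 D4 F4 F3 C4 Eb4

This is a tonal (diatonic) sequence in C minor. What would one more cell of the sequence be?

Taking 3-note groups, the heads are Ab3, G3, F3: the pattern moves down a 2nd.
From Eb3 the diatonic shape gives Eb3 Bb3 D4.

Eb3 Bb3 D4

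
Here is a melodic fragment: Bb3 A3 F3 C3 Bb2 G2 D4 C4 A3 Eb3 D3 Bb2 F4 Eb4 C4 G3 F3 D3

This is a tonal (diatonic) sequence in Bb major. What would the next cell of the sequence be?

With a 6-note motive the entries are Bb3, D4, F4, each up a 3rd from the previous.
Statement 4 starts on A4 and keeps the same diatonic contour: A4 G4 Eb4 Bb3 A3 F3.

A4 G4 Eb4 Bb3 A3 F3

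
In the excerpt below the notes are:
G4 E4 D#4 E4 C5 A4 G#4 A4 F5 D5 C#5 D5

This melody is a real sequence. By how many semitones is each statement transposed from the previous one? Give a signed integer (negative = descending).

The 4-note cells begin on G4, C5, F5 — each up a 4th from the last.
Counting half-steps from G4 to C5: 5.

5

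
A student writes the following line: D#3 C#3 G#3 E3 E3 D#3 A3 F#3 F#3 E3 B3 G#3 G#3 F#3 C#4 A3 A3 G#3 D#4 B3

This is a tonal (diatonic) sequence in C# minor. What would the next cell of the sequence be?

Taking 4-note groups, the heads are D#3, E3, F#3, G#3, A3: the pattern moves up a 2nd.
So cell 6 is B3 A3 E4 C#4.

B3 A3 E4 C#4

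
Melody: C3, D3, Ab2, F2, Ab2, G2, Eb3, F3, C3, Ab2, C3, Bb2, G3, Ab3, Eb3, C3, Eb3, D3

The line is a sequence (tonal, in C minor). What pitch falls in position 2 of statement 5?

Eb4

Grouping in 6s, the 2nd note of each cell is D3, F3, Ab3.
Extending up a 3rd: C4 → Eb4.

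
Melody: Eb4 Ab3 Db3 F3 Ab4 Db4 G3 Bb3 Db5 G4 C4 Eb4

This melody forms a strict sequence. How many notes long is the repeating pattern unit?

There are 12 notes; a 4-note unit gives 3 cells:
Eb4 Ab3 Db3 F3 | Ab4 Db4 G3 Bb3 | Db5 G4 C4 Eb4
Every group is a transposition up a 4th of the one before; no shorter unit works.

4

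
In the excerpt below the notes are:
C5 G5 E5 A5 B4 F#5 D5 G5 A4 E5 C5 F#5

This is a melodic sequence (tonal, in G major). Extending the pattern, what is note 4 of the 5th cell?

With 4-note cells, note 4 of each statement runs A5, G5, F#5.
Each moves down a 2nd. Continuing: E5 → D5.

D5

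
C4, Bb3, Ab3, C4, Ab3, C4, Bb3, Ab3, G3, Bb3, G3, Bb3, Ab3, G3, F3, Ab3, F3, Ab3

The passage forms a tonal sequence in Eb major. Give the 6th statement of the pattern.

Unit = 6 notes; the statements start on C4, Bb3, Ab3, moving down a 2nd each time.
Continuing the starts: G3 → F3 → Eb3.
Statement 6 starts on Eb3 and keeps the same diatonic contour: Eb3 D3 C3 Eb3 C3 Eb3.

Eb3 D3 C3 Eb3 C3 Eb3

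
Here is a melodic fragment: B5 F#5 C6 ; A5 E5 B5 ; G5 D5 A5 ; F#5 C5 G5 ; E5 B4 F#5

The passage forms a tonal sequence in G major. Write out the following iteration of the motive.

Taking 3-note groups, the heads are B5, A5, G5, F#5, E5: the pattern moves down a 2nd.
Statement 6 starts on D5 and keeps the same diatonic contour: D5 A4 E5.

D5 A4 E5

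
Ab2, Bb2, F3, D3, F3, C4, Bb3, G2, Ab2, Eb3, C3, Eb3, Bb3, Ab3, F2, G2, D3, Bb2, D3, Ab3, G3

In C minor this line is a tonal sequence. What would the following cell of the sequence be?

Unit = 7 notes; the statements start on Ab2, G2, F2, moving down a 2nd each time.
From Eb2 the diatonic shape gives Eb2 F2 C3 Ab2 C3 G3 F3.

Eb2 F2 C3 Ab2 C3 G3 F3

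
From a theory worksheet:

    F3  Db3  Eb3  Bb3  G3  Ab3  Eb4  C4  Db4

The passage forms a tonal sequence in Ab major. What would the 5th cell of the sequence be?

Db5 Bb4 C5

The 3-note cells begin on F3, Bb3, Eb4 — each up a 4th from the last.
Carrying on: Ab4 → Db5.
From Db5 the diatonic shape gives Db5 Bb4 C5.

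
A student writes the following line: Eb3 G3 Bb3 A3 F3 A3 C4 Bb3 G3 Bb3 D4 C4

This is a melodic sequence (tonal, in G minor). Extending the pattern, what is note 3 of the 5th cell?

Grouping in 4s, the 3rd note of each cell is Bb3, C4, D4.
Each moves up a 2nd. Continuing: Eb4 → F4.

F4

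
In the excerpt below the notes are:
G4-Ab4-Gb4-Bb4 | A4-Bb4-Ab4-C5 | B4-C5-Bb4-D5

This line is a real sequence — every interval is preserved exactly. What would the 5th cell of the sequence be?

D#5 E5 D5 F#5

The 4-note cells begin on G4, A4, B4 — each up a 2nd from the last.
Carrying on: C#5 → D#5.
So cell 5 is D#5 E5 D5 F#5.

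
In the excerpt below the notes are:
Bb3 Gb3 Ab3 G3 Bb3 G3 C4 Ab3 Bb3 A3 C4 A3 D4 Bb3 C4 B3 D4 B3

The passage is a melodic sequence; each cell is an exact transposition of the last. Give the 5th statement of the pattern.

F#4 D4 E4 D#4 F#4 D#4

Taking 6-note groups, the heads are Bb3, C4, D4: the pattern moves up a 2nd.
Extending up a 2nd: E4 → F#4.
Statement 5 starts on F#4 and keeps the same exact contour: F#4 D4 E4 D#4 F#4 D#4.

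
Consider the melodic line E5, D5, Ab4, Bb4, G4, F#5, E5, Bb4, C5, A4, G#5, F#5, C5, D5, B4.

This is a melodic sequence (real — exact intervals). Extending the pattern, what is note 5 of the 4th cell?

With 5-note cells, note 5 of each statement runs G4, A4, B4.
One more up a 2nd gives C#5.

C#5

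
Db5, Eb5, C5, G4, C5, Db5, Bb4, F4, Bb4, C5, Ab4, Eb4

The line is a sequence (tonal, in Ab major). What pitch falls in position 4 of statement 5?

C4

Grouping in 4s, the 4th note of each cell is G4, F4, Eb4.
Extending down a 2nd: Db4 → C4.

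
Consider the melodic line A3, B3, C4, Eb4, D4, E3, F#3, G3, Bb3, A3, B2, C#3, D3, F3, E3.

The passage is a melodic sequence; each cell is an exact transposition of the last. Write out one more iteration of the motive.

F#2 G#2 A2 C3 B2

Unit = 5 notes; the statements start on A3, E3, B2, moving down a 4th each time.
From F#2 the exact shape gives F#2 G#2 A2 C3 B2.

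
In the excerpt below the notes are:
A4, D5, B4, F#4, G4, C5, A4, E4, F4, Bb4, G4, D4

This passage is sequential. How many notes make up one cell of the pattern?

4

Try groups of 4 (3 cells in 12 notes):
A4 D5 B4 F#4 | G4 C5 A4 E4 | F4 Bb4 G4 D4
Each cell is the previous one down a 2nd — so the unit is 4 notes.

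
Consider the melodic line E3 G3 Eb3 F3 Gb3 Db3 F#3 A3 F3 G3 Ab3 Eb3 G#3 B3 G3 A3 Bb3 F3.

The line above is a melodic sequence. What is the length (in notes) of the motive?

18 notes total. Splitting into 3 groups of 6:
E3 G3 Eb3 F3 Gb3 Db3 | F#3 A3 F3 G3 Ab3 Eb3 | G#3 B3 G3 A3 Bb3 F3
Each cell is the previous one up a 2nd — so the unit is 6 notes.

6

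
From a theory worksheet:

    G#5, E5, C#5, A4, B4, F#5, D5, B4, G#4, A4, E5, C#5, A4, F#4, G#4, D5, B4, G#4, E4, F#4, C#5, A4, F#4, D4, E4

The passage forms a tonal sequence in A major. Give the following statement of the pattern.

B4 G#4 E4 C#4 D4

With a 5-note motive the entries are G#5, F#5, E5, D5, C#5, each down a 2nd from the previous.
So cell 6 is B4 G#4 E4 C#4 D4.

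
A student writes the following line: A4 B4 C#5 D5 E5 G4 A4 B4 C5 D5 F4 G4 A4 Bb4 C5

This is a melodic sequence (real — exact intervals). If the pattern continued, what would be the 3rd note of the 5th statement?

With 5-note cells, note 3 of each statement runs C#5, B4, A4.
Extending down a 2nd: G4 → F4.

F4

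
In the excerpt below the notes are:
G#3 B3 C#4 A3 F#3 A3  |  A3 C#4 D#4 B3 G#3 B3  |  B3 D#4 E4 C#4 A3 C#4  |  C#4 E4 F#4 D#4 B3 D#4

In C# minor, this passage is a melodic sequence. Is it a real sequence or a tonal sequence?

tonal

Every note is diatonic to C# minor.
Cell 1 has +3 semitones from note 1 to 2, but cell 2 has +4 — the interval quality changes while the contour stays the same, which is the hallmark of a tonal sequence.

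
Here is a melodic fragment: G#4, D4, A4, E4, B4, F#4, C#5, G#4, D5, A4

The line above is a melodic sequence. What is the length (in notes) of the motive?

2

There are 10 notes; a 2-note unit gives 5 cells:
G#4 D4 | A4 E4 | B4 F#4 | C#5 G#4 | D5 A4
Every group is a transposition up a 2nd of the one before; no shorter unit works.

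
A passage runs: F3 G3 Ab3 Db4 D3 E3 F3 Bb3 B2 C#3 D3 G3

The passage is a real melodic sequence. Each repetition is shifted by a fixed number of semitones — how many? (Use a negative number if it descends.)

-3

With a 4-note motive the entries are F3, D3, B2, each down a 3rd from the previous.
F3 to D3 spans -3 semitones.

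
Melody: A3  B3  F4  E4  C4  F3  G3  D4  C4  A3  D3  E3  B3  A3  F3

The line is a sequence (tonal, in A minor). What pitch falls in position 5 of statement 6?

Grouping in 5s, the 5th note of each cell is C4, A3, F3.
Carrying that down a 3rd forward: D3 → B2 → G2.

G2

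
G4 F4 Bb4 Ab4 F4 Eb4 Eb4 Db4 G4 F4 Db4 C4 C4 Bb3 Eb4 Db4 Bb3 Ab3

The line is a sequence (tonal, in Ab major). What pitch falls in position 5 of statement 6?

C3

Grouping in 6s, the 5th note of each cell is F4, Db4, Bb3.
Carrying that down a 3rd forward: G3 → Eb3 → C3.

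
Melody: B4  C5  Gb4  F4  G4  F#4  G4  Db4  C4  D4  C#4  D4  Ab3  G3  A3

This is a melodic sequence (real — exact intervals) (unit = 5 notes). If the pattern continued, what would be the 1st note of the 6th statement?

Grouping in 5s, the 1st note of each cell is B4, F#4, C#4.
Each moves down a 4th. Continuing: G#3 → D#3 → A#2.

A#2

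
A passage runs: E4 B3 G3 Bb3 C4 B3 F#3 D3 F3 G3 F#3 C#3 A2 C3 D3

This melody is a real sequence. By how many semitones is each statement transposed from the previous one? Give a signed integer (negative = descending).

The 5-note cells begin on E4, B3, F#3 — each down a 4th from the last.
E4 to B3 spans -5 semitones.

-5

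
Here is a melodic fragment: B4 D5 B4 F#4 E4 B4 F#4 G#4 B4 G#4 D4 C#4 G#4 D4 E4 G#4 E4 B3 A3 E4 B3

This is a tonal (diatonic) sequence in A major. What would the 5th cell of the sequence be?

A3 C#4 A3 E3 D3 A3 E3

With a 7-note motive the entries are B4, G#4, E4, each down a 3rd from the previous.
Extending down a 3rd: C#4 → A3.
Statement 5 starts on A3 and keeps the same diatonic contour: A3 C#4 A3 E3 D3 A3 E3.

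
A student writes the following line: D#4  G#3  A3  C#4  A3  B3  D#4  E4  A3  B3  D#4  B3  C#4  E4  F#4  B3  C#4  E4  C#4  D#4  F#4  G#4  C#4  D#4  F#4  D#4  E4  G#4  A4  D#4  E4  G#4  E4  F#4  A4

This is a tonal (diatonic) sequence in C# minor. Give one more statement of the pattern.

The 7-note cells begin on D#4, E4, F#4, G#4, A4 — each up a 2nd from the last.
So cell 6 is B4 E4 F#4 A4 F#4 G#4 B4.

B4 E4 F#4 A4 F#4 G#4 B4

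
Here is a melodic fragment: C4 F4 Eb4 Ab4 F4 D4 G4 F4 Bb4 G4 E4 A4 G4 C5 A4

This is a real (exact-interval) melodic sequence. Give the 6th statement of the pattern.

Unit = 5 notes; the statements start on C4, D4, E4, moving up a 2nd each time.
Carrying on: F#4 → G#4 → A#4.
From A#4 the exact shape gives A#4 D#5 C#5 F#5 D#5.

A#4 D#5 C#5 F#5 D#5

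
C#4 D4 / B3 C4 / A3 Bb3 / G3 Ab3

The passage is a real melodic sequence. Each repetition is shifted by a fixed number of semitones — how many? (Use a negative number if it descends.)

-2

With a 2-note motive the entries are C#4, B3, A3, G3, each down a 2nd from the previous.
Counting half-steps from C#4 to B3: -2.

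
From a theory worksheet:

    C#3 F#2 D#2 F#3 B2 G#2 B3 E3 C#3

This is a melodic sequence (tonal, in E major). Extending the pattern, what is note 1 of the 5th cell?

Grouping in 3s, the 1st note of each cell is C#3, F#3, B3.
Extending up a 4th: E4 → A4.

A4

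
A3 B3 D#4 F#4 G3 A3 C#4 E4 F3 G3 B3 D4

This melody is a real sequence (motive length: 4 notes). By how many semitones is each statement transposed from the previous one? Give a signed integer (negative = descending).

-2

Taking 4-note groups, the heads are A3, G3, F3: the pattern moves down a 2nd.
A3→G3 is 55 − 57 = -2 semitones.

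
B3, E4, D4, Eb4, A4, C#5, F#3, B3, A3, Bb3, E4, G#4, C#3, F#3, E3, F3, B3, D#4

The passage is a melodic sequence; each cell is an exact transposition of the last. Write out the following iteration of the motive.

The 6-note cells begin on B3, F#3, C#3 — each down a 4th from the last.
Statement 4 starts on G#2 and keeps the same exact contour: G#2 C#3 B2 C3 F#3 A#3.

G#2 C#3 B2 C3 F#3 A#3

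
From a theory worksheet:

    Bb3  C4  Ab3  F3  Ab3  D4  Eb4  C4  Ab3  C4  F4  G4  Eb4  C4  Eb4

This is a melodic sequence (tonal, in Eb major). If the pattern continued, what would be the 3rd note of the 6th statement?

With 5-note cells, note 3 of each statement runs Ab3, C4, Eb4.
Each moves up a 3rd. Continuing: G4 → Bb4 → D5.

D5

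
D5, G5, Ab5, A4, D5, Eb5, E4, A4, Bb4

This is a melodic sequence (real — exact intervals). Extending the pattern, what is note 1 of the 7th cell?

G#2

The unit is 3 notes. Position-1 pitches of the 3 shown cells: D5, A4, E4.
Carrying that down a 4th forward: B3 → F#3 → C#3 → G#2.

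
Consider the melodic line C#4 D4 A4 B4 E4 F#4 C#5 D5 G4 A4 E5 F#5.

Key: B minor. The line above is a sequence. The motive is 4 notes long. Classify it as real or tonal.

tonal

Every note is diatonic to B minor.
Cell 1 has +1 semitones from note 1 to 2, but cell 2 has +2 — the interval quality changes while the contour stays the same, which is the hallmark of a tonal sequence.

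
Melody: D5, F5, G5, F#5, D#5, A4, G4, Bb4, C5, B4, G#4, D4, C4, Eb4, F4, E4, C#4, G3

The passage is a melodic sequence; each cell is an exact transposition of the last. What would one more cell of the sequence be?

The 6-note cells begin on D5, G4, C4 — each down a 5th from the last.
So cell 4 is F3 Ab3 Bb3 A3 F#3 C3.

F3 Ab3 Bb3 A3 F#3 C3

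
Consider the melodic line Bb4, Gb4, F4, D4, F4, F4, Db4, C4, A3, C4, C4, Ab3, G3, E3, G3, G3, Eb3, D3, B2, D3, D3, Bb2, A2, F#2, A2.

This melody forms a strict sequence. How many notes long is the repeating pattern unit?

5

There are 25 notes; a 5-note unit gives 5 cells:
Bb4 Gb4 F4 D4 F4 | F4 Db4 C4 A3 C4 | C4 Ab3 G3 E3 G3 | G3 Eb3 D3 B2 D3 | D3 Bb2 A2 F#2 A2
Each cell is the previous one down a 4th — so the unit is 5 notes.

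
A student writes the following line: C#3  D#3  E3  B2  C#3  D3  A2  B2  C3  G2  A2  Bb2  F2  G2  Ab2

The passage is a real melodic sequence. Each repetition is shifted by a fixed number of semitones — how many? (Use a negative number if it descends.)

-2

With a 3-note motive the entries are C#3, B2, A2, G2, F2, each down a 2nd from the previous.
C#3→B2 is 47 − 49 = -2 semitones.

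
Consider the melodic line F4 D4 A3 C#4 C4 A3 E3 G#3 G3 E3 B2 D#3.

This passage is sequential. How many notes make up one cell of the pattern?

12 notes total. Splitting into 3 groups of 4:
F4 D4 A3 C#4 | C4 A3 E3 G#3 | G3 E3 B2 D#3
Every group is a transposition down a 4th of the one before; no shorter unit works.

4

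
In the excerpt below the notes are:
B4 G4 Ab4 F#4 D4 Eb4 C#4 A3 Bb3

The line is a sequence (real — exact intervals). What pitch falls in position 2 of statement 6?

F#2

Grouping in 3s, the 2nd note of each cell is G4, D4, A3.
Extending down a 4th: E3 → B2 → F#2.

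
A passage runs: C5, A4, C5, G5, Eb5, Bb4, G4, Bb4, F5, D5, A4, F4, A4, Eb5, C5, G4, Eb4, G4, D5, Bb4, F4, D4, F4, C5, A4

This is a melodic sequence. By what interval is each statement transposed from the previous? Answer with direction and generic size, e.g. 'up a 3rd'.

The 5-note cells begin on C5, Bb4, A4, G4, F4 — each down a 2nd from the last.
C5 to Bb4 is down a 2nd.

down a 2nd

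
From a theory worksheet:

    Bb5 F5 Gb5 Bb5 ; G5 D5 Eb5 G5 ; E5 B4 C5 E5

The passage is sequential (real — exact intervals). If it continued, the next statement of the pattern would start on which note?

C#5

The 4-note cells begin on Bb5, G5, E5 — each down a 3rd from the last.
One more step down a 3rd gives C#5.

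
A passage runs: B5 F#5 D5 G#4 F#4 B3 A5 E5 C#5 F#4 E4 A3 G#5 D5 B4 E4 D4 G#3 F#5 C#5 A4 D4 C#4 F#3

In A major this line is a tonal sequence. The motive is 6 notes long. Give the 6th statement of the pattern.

D5 A4 F#4 B3 A3 D3

Taking 6-note groups, the heads are B5, A5, G#5, F#5: the pattern moves down a 2nd.
Extending down a 2nd: E5 → D5.
Statement 6 starts on D5 and keeps the same diatonic contour: D5 A4 F#4 B3 A3 D3.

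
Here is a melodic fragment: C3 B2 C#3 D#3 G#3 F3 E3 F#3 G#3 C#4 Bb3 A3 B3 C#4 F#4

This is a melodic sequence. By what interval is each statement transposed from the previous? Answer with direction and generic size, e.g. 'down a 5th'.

up a 4th

With a 5-note motive the entries are C3, F3, Bb3, each up a 4th from the previous.
From C3 to F3: up a 4th.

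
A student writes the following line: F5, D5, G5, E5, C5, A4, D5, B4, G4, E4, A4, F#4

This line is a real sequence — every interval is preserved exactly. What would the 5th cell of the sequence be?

Taking 4-note groups, the heads are F5, C5, G4: the pattern moves down a 4th.
Continuing the starts: D4 → A3.
So cell 5 is A3 F#3 B3 G#3.

A3 F#3 B3 G#3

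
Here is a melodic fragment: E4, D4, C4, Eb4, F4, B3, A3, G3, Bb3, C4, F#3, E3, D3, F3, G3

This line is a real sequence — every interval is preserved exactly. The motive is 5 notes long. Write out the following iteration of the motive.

C#3 B2 A2 C3 D3

Unit = 5 notes; the statements start on E4, B3, F#3, moving down a 4th each time.
From C#3 the exact shape gives C#3 B2 A2 C3 D3.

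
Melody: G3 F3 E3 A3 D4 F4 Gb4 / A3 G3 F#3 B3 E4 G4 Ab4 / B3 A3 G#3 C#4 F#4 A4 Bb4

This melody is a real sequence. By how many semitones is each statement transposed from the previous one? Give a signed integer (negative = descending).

2

With a 7-note motive the entries are G3, A3, B3, each up a 2nd from the previous.
G3→A3 is 57 − 55 = 2 semitones.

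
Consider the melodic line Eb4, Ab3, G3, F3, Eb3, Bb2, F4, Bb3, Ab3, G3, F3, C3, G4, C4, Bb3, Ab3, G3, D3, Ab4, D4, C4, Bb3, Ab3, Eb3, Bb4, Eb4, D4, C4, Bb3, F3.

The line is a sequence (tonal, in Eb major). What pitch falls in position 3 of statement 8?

G4

The unit is 6 notes. Position-3 pitches of the 5 shown cells: G3, Ab3, Bb3, C4, D4.
Extending up a 2nd: Eb4 → F4 → G4.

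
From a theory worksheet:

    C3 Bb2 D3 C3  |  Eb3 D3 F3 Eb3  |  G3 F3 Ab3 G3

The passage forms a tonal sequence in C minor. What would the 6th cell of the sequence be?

With a 4-note motive the entries are C3, Eb3, G3, each up a 3rd from the previous.
Extending up a 3rd: Bb3 → D4 → F4.
Statement 6 starts on F4 and keeps the same diatonic contour: F4 Eb4 G4 F4.

F4 Eb4 G4 F4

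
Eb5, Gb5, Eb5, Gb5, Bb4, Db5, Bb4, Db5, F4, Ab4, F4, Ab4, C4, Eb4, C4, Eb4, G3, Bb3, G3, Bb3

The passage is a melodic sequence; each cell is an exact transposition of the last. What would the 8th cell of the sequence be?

With a 4-note motive the entries are Eb5, Bb4, F4, C4, G3, each down a 4th from the previous.
Carrying on: D3 → A2 → E2.
So cell 8 is E2 G2 E2 G2.

E2 G2 E2 G2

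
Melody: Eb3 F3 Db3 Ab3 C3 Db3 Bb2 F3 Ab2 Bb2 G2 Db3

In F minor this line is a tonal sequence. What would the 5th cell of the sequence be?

Unit = 4 notes; the statements start on Eb3, C3, Ab2, moving down a 3rd each time.
Carrying on: F2 → Db2.
Statement 5 starts on Db2 and keeps the same diatonic contour: Db2 Eb2 C2 G2.

Db2 Eb2 C2 G2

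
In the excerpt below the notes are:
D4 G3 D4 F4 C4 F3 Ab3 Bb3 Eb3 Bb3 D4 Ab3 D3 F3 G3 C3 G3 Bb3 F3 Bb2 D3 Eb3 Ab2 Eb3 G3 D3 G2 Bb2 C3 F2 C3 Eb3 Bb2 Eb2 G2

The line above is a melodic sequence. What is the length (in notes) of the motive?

7

Try groups of 7 (5 cells in 35 notes):
D4 G3 D4 F4 C4 F3 Ab3 | Bb3 Eb3 Bb3 D4 Ab3 D3 F3 | G3 C3 G3 Bb3 F3 Bb2 D3 | Eb3 Ab2 Eb3 G3 D3 G2 Bb2 | C3 F2 C3 Eb3 Bb2 Eb2 G2
That's a consistent down a 3rd shift per cell, and no other grouping gives one.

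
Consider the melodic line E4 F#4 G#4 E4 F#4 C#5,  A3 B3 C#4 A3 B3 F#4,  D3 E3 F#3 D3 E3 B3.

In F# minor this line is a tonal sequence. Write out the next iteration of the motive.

Taking 6-note groups, the heads are E4, A3, D3: the pattern moves down a 5th.
From G#2 the diatonic shape gives G#2 A2 B2 G#2 A2 E3.

G#2 A2 B2 G#2 A2 E3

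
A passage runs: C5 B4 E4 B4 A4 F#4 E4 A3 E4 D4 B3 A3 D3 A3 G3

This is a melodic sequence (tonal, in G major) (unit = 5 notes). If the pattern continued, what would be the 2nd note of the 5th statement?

With 5-note cells, note 2 of each statement runs B4, E4, A3.
Each moves down a 5th. Continuing: D3 → G2.

G2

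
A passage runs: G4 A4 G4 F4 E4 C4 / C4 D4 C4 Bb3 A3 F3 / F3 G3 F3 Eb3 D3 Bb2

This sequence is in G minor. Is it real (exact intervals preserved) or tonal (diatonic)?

real

Each cell has the same semitone pattern (2, -2, -2, -1, -4) — intervals are preserved exactly.
And E4 lies outside G minor, so the sequence is real rather than tonal.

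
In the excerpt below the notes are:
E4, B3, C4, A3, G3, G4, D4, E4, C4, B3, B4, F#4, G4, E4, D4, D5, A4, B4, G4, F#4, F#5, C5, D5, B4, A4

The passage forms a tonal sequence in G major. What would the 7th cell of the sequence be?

Unit = 5 notes; the statements start on E4, G4, B4, D5, F#5, moving up a 3rd each time.
Continuing the starts: A5 → C6.
From C6 the diatonic shape gives C6 G5 A5 F#5 E5.

C6 G5 A5 F#5 E5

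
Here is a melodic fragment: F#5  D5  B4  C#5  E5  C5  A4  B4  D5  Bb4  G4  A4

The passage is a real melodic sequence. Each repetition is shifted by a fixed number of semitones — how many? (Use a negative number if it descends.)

With a 4-note motive the entries are F#5, E5, D5, each down a 2nd from the previous.
F#5→E5 is 76 − 78 = -2 semitones.

-2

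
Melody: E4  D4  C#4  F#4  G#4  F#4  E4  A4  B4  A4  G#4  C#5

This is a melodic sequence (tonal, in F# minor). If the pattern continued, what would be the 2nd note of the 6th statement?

The unit is 4 notes. Position-2 pitches of the 3 shown cells: D4, F#4, A4.
Extending up a 3rd: C#5 → E5 → G#5.

G#5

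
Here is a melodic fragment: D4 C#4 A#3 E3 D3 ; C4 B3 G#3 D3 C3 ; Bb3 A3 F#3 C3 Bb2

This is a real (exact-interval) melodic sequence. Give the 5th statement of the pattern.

Gb3 F3 D3 Ab2 Gb2

Taking 5-note groups, the heads are D4, C4, Bb3: the pattern moves down a 2nd.
Continuing the starts: Ab3 → Gb3.
From Gb3 the exact shape gives Gb3 F3 D3 Ab2 Gb2.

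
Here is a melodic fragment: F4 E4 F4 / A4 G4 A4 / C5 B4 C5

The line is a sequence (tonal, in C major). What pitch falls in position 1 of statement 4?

E5

With 3-note cells, note 1 of each statement runs F4, A4, C5.
Each moves up a 3rd; the next is E5.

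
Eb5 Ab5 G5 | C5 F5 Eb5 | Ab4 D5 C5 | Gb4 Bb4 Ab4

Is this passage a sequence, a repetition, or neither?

Note 1 of cell 4 is Gb4; if this were a sequence it would be F4. No unit length gives a consistent transposition pattern.

neither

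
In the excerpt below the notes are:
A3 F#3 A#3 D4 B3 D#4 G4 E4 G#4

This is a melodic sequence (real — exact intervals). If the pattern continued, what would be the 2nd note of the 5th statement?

D5

The unit is 3 notes. Position-2 pitches of the 3 shown cells: F#3, B3, E4.
Carrying that up a 4th forward: A4 → D5.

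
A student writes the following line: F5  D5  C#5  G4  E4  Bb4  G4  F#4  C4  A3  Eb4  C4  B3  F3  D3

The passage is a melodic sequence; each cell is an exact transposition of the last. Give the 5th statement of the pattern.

Db3 Bb2 A2 Eb2 C2

With a 5-note motive the entries are F5, Bb4, Eb4, each down a 5th from the previous.
Extending down a 5th: Ab3 → Db3.
From Db3 the exact shape gives Db3 Bb2 A2 Eb2 C2.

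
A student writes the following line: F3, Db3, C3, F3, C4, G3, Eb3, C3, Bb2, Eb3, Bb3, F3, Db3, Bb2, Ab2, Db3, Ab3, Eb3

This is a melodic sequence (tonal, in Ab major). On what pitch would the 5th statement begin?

Unit = 6 notes; the statements start on F3, Eb3, Db3, moving down a 2nd each time.
Extending the heads down a 2nd: C3 → Bb2.

Bb2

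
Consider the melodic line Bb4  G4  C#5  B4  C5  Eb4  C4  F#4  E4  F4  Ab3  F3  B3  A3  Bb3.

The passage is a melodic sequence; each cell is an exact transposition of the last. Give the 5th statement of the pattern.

Unit = 5 notes; the statements start on Bb4, Eb4, Ab3, moving down a 5th each time.
Extending down a 5th: Db3 → Gb2.
Statement 5 starts on Gb2 and keeps the same exact contour: Gb2 Eb2 A2 G2 Ab2.

Gb2 Eb2 A2 G2 Ab2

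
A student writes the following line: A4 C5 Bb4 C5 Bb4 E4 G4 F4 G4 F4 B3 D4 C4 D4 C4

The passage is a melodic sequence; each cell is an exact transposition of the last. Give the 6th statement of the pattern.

Taking 5-note groups, the heads are A4, E4, B3: the pattern moves down a 4th.
Carrying on: F#3 → C#3 → G#2.
So cell 6 is G#2 B2 A2 B2 A2.

G#2 B2 A2 B2 A2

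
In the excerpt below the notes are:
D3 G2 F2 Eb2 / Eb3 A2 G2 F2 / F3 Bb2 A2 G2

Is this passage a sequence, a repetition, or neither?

sequence

Each 4-note cell is the previous one transposed up a 2nd.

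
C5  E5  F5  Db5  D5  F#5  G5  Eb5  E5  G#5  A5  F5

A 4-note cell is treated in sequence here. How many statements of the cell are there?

12 notes in groups of 4 gives 12/4 = 3 statements.
Starts: C5, D5, E5 — each up a 2nd.

3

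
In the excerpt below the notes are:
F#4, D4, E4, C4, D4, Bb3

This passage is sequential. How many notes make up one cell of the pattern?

2

Try groups of 2 (3 cells in 6 notes):
F#4 D4 | E4 C4 | D4 Bb3
Each cell is the previous one down a 2nd — so the unit is 2 notes.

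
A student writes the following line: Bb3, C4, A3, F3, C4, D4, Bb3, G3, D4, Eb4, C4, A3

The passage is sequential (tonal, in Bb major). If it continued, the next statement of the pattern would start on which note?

Eb4

Unit = 4 notes; the statements start on Bb3, C4, D4, moving up a 2nd each time.
The next head, up a 2nd from D4, is Eb4.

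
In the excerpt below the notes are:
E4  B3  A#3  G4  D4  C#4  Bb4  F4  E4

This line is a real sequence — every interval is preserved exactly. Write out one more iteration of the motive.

Unit = 3 notes; the statements start on E4, G4, Bb4, moving up a 3rd each time.
From Db5 the exact shape gives Db5 Ab4 G4.

Db5 Ab4 G4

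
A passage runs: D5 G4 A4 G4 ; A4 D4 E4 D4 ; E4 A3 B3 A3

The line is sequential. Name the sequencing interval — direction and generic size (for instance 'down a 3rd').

down a 4th

The 4-note cells begin on D5, A4, E4 — each down a 4th from the last.
D5 to A4 is down a 4th.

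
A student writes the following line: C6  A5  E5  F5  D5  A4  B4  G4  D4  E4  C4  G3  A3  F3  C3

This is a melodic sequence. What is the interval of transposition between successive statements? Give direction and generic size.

With a 3-note motive the entries are C6, F5, B4, E4, A3, each down a 5th from the previous.
From C6 to F5: down a 5th.

down a 5th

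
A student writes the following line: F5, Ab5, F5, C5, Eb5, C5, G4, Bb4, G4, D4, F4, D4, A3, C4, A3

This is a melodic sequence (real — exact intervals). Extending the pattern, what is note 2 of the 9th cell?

Grouping in 3s, the 2nd note of each cell is Ab5, Eb5, Bb4, F4, C4.
Extending down a 4th: G3 → D3 → A2 → E2.

E2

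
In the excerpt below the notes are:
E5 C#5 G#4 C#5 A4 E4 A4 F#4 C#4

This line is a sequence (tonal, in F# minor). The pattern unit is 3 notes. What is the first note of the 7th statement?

Taking 3-note groups, the heads are E5, C#5, A4: the pattern moves down a 3rd.
Continuing: F#4 → D4 → B3 → G#3. Statement 7 starts on G#3.

G#3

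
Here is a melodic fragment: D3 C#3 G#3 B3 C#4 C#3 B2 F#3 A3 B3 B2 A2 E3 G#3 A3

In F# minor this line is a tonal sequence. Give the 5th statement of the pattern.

The 5-note cells begin on D3, C#3, B2 — each down a 2nd from the last.
Extending down a 2nd: A2 → G#2.
From G#2 the diatonic shape gives G#2 F#2 C#3 E3 F#3.

G#2 F#2 C#3 E3 F#3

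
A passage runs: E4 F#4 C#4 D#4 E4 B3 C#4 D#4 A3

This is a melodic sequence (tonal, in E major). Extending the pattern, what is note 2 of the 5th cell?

Grouping in 3s, the 2nd note of each cell is F#4, E4, D#4.
Each moves down a 2nd. Continuing: C#4 → B3.

B3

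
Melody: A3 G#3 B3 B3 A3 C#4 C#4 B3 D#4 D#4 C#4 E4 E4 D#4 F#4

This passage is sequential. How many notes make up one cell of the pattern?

3

Try groups of 3 (5 cells in 15 notes):
A3 G#3 B3 | B3 A3 C#4 | C#4 B3 D#4 | D#4 C#4 E4 | E4 D#4 F#4
That's a consistent up a 2nd shift per cell, and no other grouping gives one.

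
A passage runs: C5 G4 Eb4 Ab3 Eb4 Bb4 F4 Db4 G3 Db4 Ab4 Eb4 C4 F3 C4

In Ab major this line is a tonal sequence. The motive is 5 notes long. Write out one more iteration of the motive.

G4 Db4 Bb3 Eb3 Bb3

The 5-note cells begin on C5, Bb4, Ab4 — each down a 2nd from the last.
Statement 4 starts on G4 and keeps the same diatonic contour: G4 Db4 Bb3 Eb3 Bb3.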